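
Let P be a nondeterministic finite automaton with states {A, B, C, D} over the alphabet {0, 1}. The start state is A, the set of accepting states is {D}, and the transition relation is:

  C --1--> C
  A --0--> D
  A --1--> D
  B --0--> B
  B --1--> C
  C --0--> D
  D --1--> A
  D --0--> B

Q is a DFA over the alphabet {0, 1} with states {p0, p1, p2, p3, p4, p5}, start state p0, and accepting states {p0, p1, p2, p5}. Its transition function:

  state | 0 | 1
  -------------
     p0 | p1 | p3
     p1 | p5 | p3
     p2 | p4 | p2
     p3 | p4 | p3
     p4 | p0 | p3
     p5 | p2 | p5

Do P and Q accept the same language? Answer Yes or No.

The string 1 is accepted by P but rejected by Q.
So L(P) ≠ L(Q).

No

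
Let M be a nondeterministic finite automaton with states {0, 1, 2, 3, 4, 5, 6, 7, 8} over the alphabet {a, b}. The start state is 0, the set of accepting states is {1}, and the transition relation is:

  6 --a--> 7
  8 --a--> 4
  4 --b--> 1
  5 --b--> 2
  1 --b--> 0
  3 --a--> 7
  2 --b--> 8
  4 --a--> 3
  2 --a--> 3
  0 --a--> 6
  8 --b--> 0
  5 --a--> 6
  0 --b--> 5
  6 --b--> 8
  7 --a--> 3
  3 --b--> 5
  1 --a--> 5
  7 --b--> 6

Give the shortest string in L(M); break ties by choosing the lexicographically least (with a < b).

abab

A breadth-first search from 0 reaches an accepting state first via the path 0 → 6 → 8 → 4 → 1 on input abab.
No string of length < 4 is accepted (BFS exhausts all shorter strings without reaching an accepting state), and abab is the lexicographically least accepting string of length 4.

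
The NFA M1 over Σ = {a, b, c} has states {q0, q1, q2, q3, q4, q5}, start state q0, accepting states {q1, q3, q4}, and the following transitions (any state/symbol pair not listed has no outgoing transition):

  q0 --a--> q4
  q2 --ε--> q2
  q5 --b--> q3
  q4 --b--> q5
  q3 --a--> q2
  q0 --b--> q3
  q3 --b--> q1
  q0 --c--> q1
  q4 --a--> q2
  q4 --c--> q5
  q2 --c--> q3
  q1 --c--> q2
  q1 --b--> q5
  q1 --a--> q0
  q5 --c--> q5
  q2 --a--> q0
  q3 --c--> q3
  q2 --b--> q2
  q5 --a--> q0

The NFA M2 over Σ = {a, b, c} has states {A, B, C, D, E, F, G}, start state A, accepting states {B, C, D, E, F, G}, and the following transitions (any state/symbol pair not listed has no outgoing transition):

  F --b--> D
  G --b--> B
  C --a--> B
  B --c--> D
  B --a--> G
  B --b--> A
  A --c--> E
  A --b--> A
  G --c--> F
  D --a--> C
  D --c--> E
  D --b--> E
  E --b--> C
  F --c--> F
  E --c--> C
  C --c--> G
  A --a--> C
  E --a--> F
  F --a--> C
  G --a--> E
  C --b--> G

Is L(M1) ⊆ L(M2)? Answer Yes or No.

The string b is in L(M1) but not in L(M2).
So L(M1) ⊄ L(M2).

No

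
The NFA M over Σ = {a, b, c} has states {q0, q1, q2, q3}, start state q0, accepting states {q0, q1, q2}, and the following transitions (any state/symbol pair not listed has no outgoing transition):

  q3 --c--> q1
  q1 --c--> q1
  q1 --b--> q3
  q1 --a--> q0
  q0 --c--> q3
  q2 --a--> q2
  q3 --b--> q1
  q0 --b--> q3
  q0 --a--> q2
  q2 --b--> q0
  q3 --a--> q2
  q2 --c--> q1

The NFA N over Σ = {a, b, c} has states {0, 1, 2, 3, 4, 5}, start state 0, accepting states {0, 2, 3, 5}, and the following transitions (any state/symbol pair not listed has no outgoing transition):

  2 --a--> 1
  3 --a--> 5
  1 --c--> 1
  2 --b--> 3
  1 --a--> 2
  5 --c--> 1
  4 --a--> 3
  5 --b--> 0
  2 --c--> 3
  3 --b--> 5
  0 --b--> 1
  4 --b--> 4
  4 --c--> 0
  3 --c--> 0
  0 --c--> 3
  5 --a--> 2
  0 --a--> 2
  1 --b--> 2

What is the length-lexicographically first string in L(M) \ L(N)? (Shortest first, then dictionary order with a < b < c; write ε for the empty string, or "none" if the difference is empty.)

The string aa is accepted by M but not by N.
No shorter string lies in the difference, and aa is the lexicographically first length-2 string in L(M) \ L(N).

aa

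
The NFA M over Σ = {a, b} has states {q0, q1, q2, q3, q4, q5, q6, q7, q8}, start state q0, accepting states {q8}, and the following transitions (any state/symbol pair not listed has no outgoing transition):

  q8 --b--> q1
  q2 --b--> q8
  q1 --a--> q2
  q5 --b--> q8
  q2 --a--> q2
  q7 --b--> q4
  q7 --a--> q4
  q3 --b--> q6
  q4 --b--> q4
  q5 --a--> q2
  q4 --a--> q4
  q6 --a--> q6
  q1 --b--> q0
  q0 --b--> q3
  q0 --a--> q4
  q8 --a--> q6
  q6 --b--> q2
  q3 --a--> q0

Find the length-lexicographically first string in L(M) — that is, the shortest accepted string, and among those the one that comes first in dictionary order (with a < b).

A breadth-first search from q0 reaches an accepting state first via the path q0 → q3 → q6 → q2 → q8 on input bbbb.
No string of length < 4 is accepted (BFS exhausts all shorter strings without reaching an accepting state), and bbbb is the lexicographically least accepting string of length 4.

bbbb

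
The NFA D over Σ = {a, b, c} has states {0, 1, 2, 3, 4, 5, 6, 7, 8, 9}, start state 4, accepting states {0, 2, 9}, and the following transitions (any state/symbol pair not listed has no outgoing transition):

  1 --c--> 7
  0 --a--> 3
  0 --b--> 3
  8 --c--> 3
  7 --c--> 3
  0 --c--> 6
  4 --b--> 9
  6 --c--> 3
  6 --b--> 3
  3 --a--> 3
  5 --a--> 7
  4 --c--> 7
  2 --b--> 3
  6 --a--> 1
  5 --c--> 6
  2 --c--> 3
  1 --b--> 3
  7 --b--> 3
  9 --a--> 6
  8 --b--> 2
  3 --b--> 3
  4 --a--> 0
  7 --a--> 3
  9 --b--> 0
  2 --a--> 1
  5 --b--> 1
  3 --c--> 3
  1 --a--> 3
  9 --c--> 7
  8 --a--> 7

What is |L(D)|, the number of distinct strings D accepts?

The useful subgraph on states {0, 4, 9} is acyclic, so L(D) is finite; the longest accepting path visits 3 useful states, giving maximum string length 2.
Counting accepting paths from 4 by length: 2 of length 1, 1 of length 2. Total 3.

3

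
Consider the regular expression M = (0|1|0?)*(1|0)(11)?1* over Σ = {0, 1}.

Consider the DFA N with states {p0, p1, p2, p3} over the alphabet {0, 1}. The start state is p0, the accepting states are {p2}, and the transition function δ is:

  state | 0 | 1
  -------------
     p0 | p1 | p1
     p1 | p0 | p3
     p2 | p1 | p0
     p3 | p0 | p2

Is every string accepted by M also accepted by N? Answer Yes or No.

No

The string 0 is in L(M) but not in L(N).
So L(M) ⊄ L(N).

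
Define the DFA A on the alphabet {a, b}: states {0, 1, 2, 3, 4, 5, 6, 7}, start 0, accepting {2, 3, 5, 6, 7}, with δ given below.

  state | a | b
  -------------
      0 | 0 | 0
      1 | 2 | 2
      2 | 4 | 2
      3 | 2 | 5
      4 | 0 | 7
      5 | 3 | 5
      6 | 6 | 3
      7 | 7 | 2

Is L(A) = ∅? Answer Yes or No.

The states reachable from the start state are {0}.
None of the accepting states {2, 3, 5, 6, 7} is reachable, so no string is accepted and L(A) = ∅.

Yes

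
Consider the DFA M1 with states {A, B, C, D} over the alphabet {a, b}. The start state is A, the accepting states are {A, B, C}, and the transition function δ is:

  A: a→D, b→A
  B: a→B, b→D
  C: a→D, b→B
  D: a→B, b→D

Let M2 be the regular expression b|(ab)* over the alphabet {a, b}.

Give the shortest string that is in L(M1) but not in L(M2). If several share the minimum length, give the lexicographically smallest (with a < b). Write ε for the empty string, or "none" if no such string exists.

aa

The string aa is accepted by M1 but not by M2.
No shorter string lies in the difference, and aa is the lexicographically first length-2 string in L(M1) \ L(M2).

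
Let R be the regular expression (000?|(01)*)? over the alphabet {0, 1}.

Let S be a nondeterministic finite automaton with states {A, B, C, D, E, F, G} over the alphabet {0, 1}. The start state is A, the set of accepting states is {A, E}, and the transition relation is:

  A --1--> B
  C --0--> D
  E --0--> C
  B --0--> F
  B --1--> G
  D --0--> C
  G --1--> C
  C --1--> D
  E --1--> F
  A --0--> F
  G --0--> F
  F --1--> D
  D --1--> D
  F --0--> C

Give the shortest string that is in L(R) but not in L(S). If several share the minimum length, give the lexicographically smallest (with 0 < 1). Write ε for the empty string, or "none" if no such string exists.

The string 00 is accepted by R but not by S.
No shorter string lies in the difference, and 00 is the lexicographically first length-2 string in L(R) \ L(S).

00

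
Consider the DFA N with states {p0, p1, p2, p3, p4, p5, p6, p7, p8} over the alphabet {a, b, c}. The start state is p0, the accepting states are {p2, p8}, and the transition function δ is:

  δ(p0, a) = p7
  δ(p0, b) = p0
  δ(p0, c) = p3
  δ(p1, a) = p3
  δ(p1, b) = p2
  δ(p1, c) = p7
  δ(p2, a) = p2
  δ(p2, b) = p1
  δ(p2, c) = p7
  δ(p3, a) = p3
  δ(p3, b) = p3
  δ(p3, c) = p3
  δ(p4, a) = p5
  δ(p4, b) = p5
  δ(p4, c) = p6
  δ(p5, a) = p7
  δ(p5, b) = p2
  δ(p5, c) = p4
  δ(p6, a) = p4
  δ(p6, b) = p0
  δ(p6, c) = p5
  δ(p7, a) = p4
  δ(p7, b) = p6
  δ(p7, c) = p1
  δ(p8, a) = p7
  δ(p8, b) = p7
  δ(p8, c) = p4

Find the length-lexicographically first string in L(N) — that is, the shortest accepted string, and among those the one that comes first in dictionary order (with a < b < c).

A breadth-first search from p0 reaches an accepting state first via the path p0 → p7 → p1 → p2 on input acb.
No string of length < 3 is accepted (BFS exhausts all shorter strings without reaching an accepting state), and acb is the lexicographically least accepting string of length 3.

acb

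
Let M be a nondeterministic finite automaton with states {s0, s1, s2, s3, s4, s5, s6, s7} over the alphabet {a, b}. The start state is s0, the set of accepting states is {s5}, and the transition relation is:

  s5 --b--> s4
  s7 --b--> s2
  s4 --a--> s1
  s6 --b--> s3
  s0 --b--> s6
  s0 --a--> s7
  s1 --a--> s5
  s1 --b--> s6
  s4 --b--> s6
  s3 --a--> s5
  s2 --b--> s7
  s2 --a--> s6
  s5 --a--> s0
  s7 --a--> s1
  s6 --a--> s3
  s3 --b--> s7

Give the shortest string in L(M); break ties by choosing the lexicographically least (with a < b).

A breadth-first search from s0 reaches an accepting state first via the path s0 → s7 → s1 → s5 on input aaa.
No string of length < 3 is accepted (BFS exhausts all shorter strings without reaching an accepting state), and aaa is the lexicographically least accepting string of length 3.

aaa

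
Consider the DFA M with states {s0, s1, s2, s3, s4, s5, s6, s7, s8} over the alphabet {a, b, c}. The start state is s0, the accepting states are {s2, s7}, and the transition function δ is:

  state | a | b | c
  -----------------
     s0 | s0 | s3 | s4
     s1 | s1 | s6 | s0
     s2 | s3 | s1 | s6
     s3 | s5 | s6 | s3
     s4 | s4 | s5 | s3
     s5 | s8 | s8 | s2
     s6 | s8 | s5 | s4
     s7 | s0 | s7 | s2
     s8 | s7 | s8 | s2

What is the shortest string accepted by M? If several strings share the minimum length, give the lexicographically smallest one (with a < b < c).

A breadth-first search from s0 reaches an accepting state first via the path s0 → s3 → s5 → s2 on input bac.
No string of length < 3 is accepted (BFS exhausts all shorter strings without reaching an accepting state), and bac is the lexicographically least accepting string of length 3.

bac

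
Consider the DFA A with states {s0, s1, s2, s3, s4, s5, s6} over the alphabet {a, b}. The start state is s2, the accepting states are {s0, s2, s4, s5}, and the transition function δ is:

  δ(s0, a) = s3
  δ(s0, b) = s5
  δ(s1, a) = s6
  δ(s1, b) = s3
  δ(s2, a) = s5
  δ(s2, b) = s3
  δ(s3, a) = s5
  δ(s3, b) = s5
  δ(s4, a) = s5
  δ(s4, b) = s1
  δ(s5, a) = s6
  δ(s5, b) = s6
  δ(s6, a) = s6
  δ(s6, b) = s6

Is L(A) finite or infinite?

finite

The useful states (reachable from s2 and able to reach an accepting state) are {s2, s3, s5}.
Restricted to these states the transition graph has no cycle, so every accepting path has bounded length and L is finite.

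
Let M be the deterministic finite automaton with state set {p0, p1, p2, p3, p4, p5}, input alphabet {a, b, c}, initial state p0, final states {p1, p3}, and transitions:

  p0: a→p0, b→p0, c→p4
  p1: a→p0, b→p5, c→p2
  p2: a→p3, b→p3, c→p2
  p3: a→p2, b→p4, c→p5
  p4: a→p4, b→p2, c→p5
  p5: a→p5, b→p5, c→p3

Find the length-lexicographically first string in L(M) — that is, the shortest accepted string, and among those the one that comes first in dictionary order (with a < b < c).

A breadth-first search from p0 reaches an accepting state first via the path p0 → p4 → p2 → p3 on input cba.
No string of length < 3 is accepted (BFS exhausts all shorter strings without reaching an accepting state), and cba is the lexicographically least accepting string of length 3.

cba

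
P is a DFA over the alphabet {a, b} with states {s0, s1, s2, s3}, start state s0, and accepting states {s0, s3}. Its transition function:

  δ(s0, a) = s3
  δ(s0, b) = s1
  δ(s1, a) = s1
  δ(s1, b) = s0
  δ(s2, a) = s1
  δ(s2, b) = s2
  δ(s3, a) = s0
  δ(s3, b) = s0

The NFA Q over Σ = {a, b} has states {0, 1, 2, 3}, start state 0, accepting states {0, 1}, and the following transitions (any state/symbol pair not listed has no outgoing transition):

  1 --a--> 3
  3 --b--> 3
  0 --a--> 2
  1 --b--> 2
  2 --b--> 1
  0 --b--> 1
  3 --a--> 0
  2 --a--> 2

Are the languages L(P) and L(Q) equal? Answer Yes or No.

No

The string a is accepted by P but rejected by Q.
So L(P) ≠ L(Q).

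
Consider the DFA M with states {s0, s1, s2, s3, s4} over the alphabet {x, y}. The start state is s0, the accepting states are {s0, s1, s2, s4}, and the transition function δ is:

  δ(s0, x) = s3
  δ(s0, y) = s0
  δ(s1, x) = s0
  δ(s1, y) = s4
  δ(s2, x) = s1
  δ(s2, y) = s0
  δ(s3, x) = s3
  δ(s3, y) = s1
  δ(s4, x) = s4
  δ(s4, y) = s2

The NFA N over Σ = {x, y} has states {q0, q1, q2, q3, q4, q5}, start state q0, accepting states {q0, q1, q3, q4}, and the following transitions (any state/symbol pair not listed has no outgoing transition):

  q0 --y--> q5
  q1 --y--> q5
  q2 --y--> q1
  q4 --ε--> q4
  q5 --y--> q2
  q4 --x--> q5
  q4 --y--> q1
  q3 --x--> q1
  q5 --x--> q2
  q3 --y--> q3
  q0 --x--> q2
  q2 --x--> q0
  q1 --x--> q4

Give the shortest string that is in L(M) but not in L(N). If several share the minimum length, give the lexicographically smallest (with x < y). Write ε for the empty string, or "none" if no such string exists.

The string y is accepted by M but not by N.
No shorter string lies in the difference, and y is the lexicographically first length-1 string in L(M) \ L(N).

y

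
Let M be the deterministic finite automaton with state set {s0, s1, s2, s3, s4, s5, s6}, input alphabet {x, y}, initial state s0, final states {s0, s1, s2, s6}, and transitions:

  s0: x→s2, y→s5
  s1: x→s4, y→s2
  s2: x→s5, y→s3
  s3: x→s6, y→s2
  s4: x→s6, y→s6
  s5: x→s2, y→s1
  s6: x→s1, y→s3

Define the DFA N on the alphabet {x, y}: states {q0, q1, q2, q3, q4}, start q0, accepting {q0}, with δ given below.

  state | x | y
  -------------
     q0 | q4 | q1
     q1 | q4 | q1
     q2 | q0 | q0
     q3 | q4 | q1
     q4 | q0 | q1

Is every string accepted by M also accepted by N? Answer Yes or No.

No

The string x is in L(M) but not in L(N).
So L(M) ⊄ L(N).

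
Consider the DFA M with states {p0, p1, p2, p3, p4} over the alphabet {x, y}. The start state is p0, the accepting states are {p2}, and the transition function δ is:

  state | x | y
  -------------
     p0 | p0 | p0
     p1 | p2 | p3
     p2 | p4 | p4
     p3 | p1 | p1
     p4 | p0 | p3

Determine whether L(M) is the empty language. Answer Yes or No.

Yes

The states reachable from the start state are {p0}.
None of the accepting states {p2} is reachable, so no string is accepted and L(M) = ∅.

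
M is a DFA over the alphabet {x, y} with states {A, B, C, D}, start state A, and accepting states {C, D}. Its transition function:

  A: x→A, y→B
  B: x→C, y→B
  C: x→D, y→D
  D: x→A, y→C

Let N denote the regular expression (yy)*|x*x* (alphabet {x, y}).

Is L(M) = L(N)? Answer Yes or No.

The string yx is accepted by M but rejected by N.
So L(M) ≠ L(N).

No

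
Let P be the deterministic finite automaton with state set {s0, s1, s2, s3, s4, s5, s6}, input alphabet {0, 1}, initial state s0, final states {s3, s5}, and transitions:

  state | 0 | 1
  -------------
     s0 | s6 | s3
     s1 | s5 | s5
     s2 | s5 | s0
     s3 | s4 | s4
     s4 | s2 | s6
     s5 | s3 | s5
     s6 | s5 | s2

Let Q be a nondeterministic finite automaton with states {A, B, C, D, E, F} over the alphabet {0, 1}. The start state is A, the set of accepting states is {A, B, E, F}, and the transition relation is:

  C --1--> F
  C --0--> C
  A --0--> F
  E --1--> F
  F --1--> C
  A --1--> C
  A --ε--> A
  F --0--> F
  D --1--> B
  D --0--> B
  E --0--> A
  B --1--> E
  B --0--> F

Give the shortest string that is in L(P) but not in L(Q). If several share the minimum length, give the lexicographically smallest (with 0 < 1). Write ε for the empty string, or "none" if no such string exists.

1

The string 1 is accepted by P but not by Q.
No shorter string lies in the difference, and 1 is the lexicographically first length-1 string in L(P) \ L(Q).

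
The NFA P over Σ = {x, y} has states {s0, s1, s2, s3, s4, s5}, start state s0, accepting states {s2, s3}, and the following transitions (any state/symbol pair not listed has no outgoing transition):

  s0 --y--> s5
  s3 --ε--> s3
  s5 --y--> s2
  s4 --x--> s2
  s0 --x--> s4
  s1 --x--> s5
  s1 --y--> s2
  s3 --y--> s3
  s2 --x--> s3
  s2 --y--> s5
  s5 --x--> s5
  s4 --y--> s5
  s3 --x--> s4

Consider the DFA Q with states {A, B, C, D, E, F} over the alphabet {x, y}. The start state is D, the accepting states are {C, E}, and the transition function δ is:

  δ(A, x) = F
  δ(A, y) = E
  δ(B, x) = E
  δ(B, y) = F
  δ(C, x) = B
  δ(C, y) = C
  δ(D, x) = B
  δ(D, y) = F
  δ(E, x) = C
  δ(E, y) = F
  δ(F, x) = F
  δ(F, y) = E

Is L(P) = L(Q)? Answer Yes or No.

Yes

Exploring the product automaton P × Q from the start pair (s0, D), following both machines on each input symbol, reaches 5 state pairs: (s0, D), (s4, B), (s5, F), (s2, E), (s3, C).
P accepts in {s2, s3} and Q accepts in {C, E}. In every reachable pair the two components are either both accepting — (s2, E), (s3, C) — or both non-accepting, so no string is accepted by exactly one of the machines: L(P) \ L(Q) and L(Q) \ L(P) are both empty.
Hence every string is accepted by P iff it is accepted by Q, and the two languages coincide.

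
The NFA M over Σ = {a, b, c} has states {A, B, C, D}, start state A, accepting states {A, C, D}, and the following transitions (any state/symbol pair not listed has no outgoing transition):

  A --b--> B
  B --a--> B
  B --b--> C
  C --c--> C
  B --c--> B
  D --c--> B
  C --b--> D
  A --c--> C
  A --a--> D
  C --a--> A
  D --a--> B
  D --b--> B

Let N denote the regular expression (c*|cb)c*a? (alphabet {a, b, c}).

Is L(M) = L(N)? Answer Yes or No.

No

The string bb is accepted by M but rejected by N.
So L(M) ≠ L(N).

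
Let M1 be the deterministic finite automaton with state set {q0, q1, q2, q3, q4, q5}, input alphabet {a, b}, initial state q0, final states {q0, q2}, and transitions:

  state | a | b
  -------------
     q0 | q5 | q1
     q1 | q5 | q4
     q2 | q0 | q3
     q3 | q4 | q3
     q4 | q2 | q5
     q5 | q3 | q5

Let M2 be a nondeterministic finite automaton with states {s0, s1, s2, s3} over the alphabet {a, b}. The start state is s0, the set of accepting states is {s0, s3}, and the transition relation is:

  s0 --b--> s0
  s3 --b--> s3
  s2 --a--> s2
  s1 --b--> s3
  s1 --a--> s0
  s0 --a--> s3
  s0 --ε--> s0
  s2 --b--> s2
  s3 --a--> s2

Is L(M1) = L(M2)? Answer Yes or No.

No

The string aaaa is accepted by M1 but rejected by M2.
So L(M1) ≠ L(M2).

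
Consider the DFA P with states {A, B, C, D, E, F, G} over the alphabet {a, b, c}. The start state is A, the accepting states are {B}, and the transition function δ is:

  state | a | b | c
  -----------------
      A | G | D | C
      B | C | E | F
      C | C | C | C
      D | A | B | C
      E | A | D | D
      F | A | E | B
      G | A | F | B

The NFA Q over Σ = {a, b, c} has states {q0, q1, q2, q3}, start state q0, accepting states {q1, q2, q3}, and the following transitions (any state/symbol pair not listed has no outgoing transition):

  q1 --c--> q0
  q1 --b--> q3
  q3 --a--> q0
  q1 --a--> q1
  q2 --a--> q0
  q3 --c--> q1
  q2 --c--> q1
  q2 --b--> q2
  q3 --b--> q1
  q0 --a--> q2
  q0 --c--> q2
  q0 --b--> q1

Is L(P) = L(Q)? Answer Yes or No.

No

The string baac is accepted by P but rejected by Q.
So L(P) ≠ L(Q).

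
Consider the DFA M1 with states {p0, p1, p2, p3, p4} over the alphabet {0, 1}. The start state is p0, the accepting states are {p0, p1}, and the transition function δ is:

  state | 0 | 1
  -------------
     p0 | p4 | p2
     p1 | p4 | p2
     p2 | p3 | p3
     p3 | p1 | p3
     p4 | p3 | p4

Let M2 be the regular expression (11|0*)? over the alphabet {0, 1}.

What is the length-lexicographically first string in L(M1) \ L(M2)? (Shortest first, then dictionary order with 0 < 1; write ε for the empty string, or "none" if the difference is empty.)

The string 100 is accepted by M1 but not by M2.
No shorter string lies in the difference, and 100 is the lexicographically first length-3 string in L(M1) \ L(M2).

100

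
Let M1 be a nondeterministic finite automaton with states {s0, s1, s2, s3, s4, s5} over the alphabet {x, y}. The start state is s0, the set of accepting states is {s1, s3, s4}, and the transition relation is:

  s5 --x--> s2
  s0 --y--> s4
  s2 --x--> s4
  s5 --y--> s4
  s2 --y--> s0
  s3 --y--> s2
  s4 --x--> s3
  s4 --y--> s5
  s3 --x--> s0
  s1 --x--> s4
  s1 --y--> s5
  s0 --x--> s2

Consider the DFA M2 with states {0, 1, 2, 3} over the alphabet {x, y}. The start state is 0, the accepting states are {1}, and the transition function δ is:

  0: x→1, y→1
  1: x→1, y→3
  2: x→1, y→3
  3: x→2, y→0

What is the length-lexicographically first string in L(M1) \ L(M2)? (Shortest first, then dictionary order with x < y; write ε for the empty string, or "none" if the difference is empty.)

xyy

The string xyy is accepted by M1 but not by M2.
No shorter string lies in the difference, and xyy is the lexicographically first length-3 string in L(M1) \ L(M2).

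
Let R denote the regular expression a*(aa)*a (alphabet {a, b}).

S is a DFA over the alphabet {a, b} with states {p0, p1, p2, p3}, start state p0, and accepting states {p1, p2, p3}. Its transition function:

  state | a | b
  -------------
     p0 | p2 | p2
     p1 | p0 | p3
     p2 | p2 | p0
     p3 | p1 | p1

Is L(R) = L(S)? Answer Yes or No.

The string b is accepted by S but rejected by R.
So L(R) ≠ L(S).

No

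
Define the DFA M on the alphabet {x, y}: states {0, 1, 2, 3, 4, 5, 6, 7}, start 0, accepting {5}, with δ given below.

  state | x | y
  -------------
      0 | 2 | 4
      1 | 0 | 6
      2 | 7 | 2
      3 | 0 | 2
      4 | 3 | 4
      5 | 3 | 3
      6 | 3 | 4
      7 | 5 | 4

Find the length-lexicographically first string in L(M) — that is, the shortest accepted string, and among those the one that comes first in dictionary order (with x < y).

xxx

A breadth-first search from 0 reaches an accepting state first via the path 0 → 2 → 7 → 5 on input xxx.
No string of length < 3 is accepted (BFS exhausts all shorter strings without reaching an accepting state), and xxx is the lexicographically least accepting string of length 3.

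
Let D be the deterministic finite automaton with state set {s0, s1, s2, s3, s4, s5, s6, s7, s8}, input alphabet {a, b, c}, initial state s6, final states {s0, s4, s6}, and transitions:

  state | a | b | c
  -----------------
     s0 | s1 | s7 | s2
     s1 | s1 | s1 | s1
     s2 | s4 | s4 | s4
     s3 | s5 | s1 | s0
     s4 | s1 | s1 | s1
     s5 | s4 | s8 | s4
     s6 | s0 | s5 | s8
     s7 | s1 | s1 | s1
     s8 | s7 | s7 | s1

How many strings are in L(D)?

The useful subgraph on states {s0, s2, s4, s5, s6} is acyclic, so L(D) is finite; the longest accepting path visits 4 useful states, giving maximum string length 3.
Counting accepting paths from s6 by length: 1 of length 0, 1 of length 1, 2 of length 2, 3 of length 3. Total 7.

7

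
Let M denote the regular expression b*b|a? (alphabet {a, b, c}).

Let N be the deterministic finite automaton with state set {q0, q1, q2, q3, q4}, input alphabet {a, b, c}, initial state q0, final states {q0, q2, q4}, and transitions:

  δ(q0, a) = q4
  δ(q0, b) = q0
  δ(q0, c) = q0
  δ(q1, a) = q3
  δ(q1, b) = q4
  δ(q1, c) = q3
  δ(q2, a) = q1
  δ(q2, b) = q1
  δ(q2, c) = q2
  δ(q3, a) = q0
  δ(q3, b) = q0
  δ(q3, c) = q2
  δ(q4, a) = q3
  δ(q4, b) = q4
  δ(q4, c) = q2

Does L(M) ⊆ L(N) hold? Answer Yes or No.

Converting the expression M to a DFA (subset construction, then merging equivalent states) gives the minimal DFA with states {m0, m1, m2, m3}, start state m0, accepting states {m0, m1, m2} and transitions m0: a→m1, b→m2, c→m3; m1: a→m3, b→m3, c→m3; m2: a→m3, b→m2, c→m3; m3: a→m3, b→m3, c→m3.
Exploring the product automaton M × N from the start pair (m0, q0), following both machines on each input symbol, reaches 8 state pairs: (m0, q0), (m1, q4), (m2, q0), (m3, q0), (m3, q3), (m3, q4), (m3, q2), (m3, q1).
M accepts in {m0, m1, m2} and N accepts in {q0, q2, q4}. The reachable pairs whose M-component is accepting are (m0, q0), (m1, q4), (m2, q0); in each of them the N-component is accepting too, so the product for L(M) \ L(N) (M-component accepting, N-component rejecting) has no reachable accepting pair and the difference is empty.
Hence every string in L(M) is also in L(N).

Yes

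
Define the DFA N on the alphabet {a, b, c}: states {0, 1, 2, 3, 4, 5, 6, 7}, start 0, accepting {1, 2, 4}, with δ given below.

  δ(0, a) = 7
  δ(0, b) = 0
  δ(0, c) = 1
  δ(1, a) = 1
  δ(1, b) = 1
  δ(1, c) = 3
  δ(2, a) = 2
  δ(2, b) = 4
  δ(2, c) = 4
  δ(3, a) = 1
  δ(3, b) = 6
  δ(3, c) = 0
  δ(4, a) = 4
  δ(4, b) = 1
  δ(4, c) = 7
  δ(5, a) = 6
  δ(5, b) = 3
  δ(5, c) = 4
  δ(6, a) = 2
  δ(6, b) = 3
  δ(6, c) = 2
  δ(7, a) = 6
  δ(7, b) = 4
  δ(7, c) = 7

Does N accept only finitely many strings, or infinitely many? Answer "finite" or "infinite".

State 0 is reachable from the start and can reach an accepting state, and it lies on the cycle 0 → 0.
Traversing that cycle any number of times yields accepted strings of unbounded length, so the language is infinite.

infinite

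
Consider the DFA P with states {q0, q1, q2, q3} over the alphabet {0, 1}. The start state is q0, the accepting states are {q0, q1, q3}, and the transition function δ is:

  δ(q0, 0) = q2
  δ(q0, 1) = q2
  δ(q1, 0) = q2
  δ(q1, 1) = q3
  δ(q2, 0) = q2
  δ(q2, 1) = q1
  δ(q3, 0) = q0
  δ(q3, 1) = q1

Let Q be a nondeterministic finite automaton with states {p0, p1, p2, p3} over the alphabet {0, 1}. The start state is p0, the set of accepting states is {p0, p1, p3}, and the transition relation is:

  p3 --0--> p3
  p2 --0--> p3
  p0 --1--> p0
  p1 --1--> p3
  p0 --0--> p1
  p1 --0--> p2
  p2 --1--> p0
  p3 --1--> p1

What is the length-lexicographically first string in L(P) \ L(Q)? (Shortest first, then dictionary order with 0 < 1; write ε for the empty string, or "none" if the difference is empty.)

0110

The string 0110 is accepted by P but not by Q.
No shorter string lies in the difference, and 0110 is the lexicographically first length-4 string in L(P) \ L(Q).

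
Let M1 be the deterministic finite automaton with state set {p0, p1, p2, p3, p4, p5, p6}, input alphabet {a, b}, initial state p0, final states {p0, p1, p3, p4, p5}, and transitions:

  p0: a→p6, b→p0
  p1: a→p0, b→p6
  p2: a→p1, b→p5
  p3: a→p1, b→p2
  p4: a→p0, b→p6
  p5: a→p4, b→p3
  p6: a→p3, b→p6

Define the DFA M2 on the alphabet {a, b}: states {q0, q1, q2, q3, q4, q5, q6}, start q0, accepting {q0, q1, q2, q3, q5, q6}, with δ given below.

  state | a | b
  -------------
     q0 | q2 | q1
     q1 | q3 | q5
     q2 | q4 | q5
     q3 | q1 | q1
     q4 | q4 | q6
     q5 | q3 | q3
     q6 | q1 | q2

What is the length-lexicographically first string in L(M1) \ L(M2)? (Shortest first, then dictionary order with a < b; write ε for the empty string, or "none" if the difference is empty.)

aa

The string aa is accepted by M1 but not by M2.
No shorter string lies in the difference, and aa is the lexicographically first length-2 string in L(M1) \ L(M2).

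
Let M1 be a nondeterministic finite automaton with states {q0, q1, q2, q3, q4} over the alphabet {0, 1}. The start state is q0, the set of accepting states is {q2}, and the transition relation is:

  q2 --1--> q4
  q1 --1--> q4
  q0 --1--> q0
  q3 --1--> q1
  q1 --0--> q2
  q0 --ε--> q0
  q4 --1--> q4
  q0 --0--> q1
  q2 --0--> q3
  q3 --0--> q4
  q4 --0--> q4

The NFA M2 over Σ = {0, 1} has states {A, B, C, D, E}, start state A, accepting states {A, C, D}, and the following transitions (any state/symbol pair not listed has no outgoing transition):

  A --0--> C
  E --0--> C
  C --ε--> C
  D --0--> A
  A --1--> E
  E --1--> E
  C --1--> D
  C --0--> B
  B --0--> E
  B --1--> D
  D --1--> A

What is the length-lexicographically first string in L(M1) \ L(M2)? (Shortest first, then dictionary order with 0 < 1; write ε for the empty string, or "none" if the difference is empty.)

The string 00 is accepted by M1 but not by M2.
No shorter string lies in the difference, and 00 is the lexicographically first length-2 string in L(M1) \ L(M2).

00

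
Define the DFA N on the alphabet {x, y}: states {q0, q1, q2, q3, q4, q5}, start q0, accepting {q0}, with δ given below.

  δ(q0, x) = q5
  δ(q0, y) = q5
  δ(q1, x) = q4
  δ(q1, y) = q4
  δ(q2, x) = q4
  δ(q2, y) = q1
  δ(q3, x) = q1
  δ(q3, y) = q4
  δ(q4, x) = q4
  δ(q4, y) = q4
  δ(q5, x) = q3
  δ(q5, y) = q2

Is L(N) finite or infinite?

finite

The useful states (reachable from q0 and able to reach an accepting state) are {q0}.
Restricted to these states the transition graph has no cycle, so every accepting path has bounded length and L is finite.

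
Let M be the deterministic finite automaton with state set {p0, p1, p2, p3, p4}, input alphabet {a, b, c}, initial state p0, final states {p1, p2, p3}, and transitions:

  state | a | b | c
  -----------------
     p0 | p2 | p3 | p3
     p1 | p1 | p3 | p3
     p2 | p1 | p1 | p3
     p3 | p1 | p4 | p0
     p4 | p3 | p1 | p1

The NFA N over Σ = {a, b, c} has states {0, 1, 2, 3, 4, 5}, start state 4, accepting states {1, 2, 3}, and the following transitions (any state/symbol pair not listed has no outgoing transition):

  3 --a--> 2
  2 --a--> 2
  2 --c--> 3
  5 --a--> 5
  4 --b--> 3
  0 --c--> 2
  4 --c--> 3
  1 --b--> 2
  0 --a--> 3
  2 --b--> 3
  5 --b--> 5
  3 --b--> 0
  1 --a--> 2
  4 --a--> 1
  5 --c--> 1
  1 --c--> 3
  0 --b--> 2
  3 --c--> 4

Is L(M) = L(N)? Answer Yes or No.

Yes

Exploring the product automaton M × N from the start pair (p0, 4), following both machines on each input symbol, reaches 5 state pairs: (p0, 4), (p2, 1), (p3, 3), (p1, 2), (p4, 0).
M accepts in {p1, p2, p3} and N accepts in {1, 2, 3}. In every reachable pair the two components are either both accepting — (p2, 1), (p3, 3), (p1, 2) — or both non-accepting, so no string is accepted by exactly one of the machines: L(M) \ L(N) and L(N) \ L(M) are both empty.
Hence every string is accepted by M iff it is accepted by N, and the two languages coincide.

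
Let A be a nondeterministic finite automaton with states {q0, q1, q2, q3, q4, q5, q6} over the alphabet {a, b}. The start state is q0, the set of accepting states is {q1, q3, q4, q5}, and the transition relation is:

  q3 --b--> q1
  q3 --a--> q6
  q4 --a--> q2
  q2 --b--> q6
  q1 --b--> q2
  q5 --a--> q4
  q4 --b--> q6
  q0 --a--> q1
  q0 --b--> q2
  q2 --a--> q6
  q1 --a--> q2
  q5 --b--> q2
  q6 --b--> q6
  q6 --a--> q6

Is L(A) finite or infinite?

finite

The useful states (reachable from q0 and able to reach an accepting state) are {q0, q1}.
Restricted to these states the transition graph has no cycle, so every accepting path has bounded length and L is finite.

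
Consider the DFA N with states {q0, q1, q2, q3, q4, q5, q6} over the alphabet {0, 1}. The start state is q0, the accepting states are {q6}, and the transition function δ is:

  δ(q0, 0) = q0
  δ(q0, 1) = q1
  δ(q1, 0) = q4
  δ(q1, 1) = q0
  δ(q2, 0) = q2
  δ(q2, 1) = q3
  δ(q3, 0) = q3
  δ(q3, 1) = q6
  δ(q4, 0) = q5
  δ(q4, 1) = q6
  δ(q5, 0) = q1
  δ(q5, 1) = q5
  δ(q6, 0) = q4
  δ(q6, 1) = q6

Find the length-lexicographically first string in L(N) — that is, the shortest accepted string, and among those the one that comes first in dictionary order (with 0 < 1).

101

A breadth-first search from q0 reaches an accepting state first via the path q0 → q1 → q4 → q6 on input 101.
No string of length < 3 is accepted (BFS exhausts all shorter strings without reaching an accepting state), and 101 is the lexicographically least accepting string of length 3.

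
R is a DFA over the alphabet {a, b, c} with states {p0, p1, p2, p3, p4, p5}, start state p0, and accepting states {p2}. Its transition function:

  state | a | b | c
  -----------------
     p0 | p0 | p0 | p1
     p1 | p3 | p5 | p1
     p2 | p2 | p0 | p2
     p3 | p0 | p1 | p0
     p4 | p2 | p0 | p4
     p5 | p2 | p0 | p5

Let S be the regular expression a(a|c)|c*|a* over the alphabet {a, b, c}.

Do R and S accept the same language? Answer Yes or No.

The string cba is accepted by R but rejected by S.
So L(R) ≠ L(S).

No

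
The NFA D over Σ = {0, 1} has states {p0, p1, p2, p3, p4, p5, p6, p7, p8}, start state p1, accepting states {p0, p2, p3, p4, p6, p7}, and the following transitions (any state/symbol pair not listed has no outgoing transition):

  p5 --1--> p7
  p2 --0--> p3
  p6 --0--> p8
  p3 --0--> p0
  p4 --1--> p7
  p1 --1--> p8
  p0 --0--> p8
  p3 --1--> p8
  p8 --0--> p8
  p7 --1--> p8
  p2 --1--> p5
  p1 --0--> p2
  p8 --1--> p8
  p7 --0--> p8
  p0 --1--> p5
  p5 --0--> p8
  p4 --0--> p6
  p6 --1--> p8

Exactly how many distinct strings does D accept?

5

The useful subgraph on states {p0, p1, p2, p3, p5, p7} is acyclic, so L(D) is finite; the longest accepting path visits 6 useful states, giving maximum string length 5.
Counting accepting paths from p1 by length: 1 of length 1, 1 of length 2, 2 of length 3, 1 of length 5. Total 5.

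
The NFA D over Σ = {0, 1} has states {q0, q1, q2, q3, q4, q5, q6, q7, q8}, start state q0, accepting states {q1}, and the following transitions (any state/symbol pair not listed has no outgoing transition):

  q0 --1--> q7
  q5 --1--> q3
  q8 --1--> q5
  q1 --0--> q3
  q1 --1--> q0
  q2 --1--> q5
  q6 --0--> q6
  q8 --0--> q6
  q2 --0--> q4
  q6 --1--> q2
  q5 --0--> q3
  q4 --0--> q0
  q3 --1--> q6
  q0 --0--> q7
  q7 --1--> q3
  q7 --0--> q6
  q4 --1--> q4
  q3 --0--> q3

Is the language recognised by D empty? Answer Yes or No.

Yes

The states reachable from the start state are {q0, q2, q3, q4, q5, q6, q7}.
None of the accepting states {q1} is reachable, so no string is accepted and L(D) = ∅.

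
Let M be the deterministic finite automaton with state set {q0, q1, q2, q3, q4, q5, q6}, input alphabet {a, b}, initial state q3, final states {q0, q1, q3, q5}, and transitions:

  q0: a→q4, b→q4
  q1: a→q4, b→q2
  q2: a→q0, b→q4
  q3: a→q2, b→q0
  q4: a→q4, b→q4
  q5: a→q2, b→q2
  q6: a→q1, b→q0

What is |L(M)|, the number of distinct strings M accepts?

3

The useful subgraph on states {q0, q2, q3} is acyclic, so L(M) is finite; the longest accepting path visits 3 useful states, giving maximum string length 2.
Counting accepting paths from q3 by length: 1 of length 0, 1 of length 1, 1 of length 2. Total 3.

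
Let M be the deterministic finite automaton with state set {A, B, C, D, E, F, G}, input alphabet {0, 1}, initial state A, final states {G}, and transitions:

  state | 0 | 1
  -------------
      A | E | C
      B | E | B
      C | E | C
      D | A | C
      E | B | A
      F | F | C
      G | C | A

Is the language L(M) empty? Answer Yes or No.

The states reachable from the start state are {A, B, C, E}.
None of the accepting states {G} is reachable, so no string is accepted and L(M) = ∅.

Yes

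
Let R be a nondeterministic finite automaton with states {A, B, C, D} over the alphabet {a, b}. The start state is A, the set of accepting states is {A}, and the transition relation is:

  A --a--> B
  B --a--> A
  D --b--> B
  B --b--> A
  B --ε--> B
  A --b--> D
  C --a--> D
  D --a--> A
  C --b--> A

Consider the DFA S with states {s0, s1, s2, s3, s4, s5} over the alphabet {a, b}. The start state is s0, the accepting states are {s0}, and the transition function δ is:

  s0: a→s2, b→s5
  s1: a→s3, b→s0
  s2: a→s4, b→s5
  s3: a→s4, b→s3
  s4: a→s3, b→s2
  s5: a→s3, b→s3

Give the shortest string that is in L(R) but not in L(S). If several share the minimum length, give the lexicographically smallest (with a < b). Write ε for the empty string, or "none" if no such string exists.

aa

The string aa is accepted by R but not by S.
No shorter string lies in the difference, and aa is the lexicographically first length-2 string in L(R) \ L(S).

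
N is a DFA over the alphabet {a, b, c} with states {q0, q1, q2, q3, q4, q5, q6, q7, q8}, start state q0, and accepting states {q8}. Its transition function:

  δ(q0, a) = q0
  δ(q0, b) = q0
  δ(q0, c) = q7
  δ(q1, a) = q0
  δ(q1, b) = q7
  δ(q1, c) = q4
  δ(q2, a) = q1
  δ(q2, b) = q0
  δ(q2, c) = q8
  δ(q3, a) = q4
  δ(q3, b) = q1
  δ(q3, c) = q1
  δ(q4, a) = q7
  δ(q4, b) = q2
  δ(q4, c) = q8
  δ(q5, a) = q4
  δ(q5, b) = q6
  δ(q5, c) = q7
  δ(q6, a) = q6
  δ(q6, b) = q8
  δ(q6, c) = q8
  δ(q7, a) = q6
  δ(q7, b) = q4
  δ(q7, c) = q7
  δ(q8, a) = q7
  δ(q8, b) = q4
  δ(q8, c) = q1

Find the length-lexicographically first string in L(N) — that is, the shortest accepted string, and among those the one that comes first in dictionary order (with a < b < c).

cab

A breadth-first search from q0 reaches an accepting state first via the path q0 → q7 → q6 → q8 on input cab.
No string of length < 3 is accepted (BFS exhausts all shorter strings without reaching an accepting state), and cab is the lexicographically least accepting string of length 3.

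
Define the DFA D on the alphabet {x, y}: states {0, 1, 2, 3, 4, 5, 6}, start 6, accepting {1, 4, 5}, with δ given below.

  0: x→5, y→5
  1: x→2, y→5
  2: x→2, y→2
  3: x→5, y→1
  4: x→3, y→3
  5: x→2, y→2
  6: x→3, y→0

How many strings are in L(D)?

The useful subgraph on states {0, 1, 3, 5, 6} is acyclic, so L(D) is finite; the longest accepting path visits 4 useful states, giving maximum string length 3.
Counting accepting paths from 6 by length: 4 of length 2, 1 of length 3. Total 5.

5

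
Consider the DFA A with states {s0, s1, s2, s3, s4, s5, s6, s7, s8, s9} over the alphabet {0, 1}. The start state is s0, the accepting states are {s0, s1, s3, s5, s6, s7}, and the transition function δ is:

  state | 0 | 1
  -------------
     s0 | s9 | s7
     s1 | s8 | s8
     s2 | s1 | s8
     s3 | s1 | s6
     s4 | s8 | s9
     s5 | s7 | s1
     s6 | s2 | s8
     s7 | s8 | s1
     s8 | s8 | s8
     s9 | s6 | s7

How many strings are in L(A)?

7

The useful subgraph on states {s0, s1, s2, s6, s7, s9} is acyclic, so L(A) is finite; the longest accepting path visits 5 useful states, giving maximum string length 4.
Counting accepting paths from s0 by length: 1 of length 0, 1 of length 1, 3 of length 2, 1 of length 3, 1 of length 4. Total 7.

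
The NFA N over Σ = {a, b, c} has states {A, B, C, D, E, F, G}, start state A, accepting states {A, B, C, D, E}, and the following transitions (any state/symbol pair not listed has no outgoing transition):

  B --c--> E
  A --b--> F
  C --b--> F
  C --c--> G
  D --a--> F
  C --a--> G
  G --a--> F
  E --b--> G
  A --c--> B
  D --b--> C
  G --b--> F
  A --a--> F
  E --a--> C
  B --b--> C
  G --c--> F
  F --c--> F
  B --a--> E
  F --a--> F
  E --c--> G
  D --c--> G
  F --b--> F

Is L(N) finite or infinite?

finite

The useful states (reachable from A and able to reach an accepting state) are {A, B, C, E}.
Restricted to these states the transition graph has no cycle, so every accepting path has bounded length and L is finite.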